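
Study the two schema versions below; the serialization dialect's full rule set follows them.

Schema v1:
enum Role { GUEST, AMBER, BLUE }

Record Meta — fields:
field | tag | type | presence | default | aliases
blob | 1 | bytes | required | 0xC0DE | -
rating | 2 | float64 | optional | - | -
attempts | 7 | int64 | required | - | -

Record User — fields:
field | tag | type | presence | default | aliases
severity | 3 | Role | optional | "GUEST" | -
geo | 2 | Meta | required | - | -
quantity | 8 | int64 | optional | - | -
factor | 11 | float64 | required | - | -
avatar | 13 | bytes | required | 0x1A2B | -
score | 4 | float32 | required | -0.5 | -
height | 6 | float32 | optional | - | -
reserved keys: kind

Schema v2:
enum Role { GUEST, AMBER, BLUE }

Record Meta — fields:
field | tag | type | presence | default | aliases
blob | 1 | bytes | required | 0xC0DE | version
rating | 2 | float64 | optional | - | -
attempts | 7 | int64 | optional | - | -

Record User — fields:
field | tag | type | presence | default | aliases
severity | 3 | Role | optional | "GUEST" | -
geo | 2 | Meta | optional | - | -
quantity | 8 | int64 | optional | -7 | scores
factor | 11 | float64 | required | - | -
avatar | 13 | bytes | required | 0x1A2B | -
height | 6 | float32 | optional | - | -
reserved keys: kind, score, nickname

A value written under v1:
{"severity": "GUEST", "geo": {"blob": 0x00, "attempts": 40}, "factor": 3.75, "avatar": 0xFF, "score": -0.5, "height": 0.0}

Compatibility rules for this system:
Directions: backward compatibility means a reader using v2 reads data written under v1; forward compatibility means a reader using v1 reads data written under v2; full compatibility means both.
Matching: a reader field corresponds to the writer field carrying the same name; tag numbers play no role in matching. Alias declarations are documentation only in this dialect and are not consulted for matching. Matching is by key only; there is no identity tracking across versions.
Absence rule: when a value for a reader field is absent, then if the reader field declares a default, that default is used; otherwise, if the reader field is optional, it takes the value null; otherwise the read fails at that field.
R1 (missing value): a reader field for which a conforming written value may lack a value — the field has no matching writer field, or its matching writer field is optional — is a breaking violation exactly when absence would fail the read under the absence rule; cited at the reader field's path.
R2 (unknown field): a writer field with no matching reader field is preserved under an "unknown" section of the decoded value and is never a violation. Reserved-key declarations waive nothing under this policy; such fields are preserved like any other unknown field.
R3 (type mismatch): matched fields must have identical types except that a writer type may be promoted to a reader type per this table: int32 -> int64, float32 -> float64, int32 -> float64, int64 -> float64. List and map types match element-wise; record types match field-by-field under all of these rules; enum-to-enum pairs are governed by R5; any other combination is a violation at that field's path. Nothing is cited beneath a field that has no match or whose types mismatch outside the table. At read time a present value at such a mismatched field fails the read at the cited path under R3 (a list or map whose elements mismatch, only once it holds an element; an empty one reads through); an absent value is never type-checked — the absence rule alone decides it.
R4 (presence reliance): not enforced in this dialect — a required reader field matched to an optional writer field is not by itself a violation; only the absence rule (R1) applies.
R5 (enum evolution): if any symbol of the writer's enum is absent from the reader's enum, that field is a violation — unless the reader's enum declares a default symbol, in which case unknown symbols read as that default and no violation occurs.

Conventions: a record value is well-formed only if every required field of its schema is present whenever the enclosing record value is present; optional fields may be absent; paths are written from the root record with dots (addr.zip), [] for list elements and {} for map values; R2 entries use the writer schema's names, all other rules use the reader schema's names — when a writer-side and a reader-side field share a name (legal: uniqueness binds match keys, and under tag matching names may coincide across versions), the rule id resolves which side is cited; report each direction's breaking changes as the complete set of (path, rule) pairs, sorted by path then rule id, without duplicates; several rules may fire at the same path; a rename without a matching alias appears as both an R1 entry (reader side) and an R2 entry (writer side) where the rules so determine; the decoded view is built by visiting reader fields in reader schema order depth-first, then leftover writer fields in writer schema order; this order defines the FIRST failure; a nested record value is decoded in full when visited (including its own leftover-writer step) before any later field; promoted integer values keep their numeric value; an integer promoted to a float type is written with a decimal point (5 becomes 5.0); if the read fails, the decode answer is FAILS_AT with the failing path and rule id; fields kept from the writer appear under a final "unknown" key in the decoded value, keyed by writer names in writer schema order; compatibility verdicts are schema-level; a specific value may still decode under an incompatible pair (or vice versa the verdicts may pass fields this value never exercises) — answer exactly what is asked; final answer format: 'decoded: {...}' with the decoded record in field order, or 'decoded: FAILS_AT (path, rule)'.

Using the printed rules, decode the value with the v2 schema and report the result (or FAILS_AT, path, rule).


decoded: {"severity": "GUEST", "geo": {"blob": 0x00, "rating": null, "attempts": 40}, "quantity": -7, "factor": 3.75, "avatar": 0xFF, "height": 0.0, "unknown": {"score": -0.5}}

arrows below run writer -> reader for User
decode (reader v2):
  severity := "GUEST"
  geo.blob := 0x00
  geo.rating := null (absent, optional -> null)
  geo.attempts := 40
  quantity := -7 (absent -> default)
  factor := 3.75
  avatar := 0xFF
  height := 0.0
  writer score: kept under "unknown"
  => decoded: {"severity": "GUEST", "geo": {"blob": 0x00, "rating": null, "attempts": 40}, "quantity": -7, "factor": 3.75, "avatar": 0xFF, "height": 0.0, "unknown": {"score": -0.5}}
the rest of the User diff is inert for this question:
  field attempts in record Meta: required changed to optional -> changes User's schema-level verdicts only — the decode of this value is the same
  field geo in record User: required changed to optional -> changes User's schema-level verdicts only — the decode of this value is the same


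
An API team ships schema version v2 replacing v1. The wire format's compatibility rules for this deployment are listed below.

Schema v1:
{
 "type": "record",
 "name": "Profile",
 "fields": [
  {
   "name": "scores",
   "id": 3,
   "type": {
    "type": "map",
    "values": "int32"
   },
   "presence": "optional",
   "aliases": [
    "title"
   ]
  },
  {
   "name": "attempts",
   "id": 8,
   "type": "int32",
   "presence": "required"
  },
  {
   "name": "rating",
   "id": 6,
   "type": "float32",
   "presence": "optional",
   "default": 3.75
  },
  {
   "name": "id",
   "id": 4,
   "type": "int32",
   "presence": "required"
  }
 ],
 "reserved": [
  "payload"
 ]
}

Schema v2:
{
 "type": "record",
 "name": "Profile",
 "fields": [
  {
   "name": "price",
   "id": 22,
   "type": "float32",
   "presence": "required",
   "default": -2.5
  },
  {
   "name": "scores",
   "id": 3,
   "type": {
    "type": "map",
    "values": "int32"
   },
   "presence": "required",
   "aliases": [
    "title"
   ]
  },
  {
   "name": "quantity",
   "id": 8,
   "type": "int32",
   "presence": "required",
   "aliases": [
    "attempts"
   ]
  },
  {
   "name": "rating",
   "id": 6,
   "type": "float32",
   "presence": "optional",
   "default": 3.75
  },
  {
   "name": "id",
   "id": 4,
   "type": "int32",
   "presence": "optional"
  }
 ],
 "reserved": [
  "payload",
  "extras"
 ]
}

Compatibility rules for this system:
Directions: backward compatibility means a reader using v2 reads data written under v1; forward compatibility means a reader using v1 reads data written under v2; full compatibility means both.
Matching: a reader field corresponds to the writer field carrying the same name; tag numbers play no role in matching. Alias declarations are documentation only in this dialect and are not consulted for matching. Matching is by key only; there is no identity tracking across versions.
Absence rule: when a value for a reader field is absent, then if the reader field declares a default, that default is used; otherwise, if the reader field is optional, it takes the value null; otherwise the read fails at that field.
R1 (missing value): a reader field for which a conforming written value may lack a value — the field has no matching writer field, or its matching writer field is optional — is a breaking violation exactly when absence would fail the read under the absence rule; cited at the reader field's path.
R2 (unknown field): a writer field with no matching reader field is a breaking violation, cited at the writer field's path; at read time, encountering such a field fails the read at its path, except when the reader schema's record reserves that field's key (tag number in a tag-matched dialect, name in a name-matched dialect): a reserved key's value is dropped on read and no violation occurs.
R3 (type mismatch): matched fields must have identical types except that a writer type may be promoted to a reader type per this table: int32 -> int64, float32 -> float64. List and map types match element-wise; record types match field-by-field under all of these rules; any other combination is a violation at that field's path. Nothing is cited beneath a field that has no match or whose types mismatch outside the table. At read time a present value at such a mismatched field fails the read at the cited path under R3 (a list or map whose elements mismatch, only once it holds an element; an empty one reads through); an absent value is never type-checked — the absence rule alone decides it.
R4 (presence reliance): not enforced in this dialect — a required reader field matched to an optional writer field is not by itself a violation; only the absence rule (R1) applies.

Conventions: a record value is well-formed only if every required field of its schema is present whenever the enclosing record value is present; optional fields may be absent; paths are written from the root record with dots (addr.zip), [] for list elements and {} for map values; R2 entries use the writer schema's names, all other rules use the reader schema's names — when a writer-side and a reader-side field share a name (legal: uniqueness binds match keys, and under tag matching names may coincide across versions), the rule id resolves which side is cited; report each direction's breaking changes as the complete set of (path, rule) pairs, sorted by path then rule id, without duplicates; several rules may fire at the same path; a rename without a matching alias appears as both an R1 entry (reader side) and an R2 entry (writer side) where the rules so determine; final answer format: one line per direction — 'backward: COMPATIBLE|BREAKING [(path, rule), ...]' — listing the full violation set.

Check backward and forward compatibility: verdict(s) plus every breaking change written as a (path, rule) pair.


in Profile below, arrows point writer -> reader
backward analysis of Profile with v2 as reader and v1 as writer:
  price has no writer counterpart
  scores <- scores (map<string, int32> -> map<string, int32>, writer optional)
  quantity has no writer counterpart
  rating <- rating (float32 -> float32, writer optional)
  id <- id (int32 -> int32, writer required)
  leftover writer field: attempts
  violation R2 at attempts
  violation R1 at quantity
  violation R1 at scores
  => backward verdict for Profile: BREAKING, 3 violation(s)
forward analysis of Profile with v1 as reader and v2 as writer:
  scores <- scores (map<string, int32> -> map<string, int32>, writer required)
  attempts has no writer counterpart
  rating <- rating (float32 -> float32, writer optional)
  id <- id (int32 -> int32, writer optional)
  leftover writer field: price
  leftover writer field: quantity
  violation R1 at attempts
  violation R1 at id
  violation R2 at price
  violation R2 at quantity
  => forward verdict for Profile: BREAKING, 4 violation(s)

backward: BREAKING [(attempts, R2), (quantity, R1), (scores, R1)]; forward: BREAKING [(attempts, R1), (id, R1), (price, R2), (quantity, R2)]


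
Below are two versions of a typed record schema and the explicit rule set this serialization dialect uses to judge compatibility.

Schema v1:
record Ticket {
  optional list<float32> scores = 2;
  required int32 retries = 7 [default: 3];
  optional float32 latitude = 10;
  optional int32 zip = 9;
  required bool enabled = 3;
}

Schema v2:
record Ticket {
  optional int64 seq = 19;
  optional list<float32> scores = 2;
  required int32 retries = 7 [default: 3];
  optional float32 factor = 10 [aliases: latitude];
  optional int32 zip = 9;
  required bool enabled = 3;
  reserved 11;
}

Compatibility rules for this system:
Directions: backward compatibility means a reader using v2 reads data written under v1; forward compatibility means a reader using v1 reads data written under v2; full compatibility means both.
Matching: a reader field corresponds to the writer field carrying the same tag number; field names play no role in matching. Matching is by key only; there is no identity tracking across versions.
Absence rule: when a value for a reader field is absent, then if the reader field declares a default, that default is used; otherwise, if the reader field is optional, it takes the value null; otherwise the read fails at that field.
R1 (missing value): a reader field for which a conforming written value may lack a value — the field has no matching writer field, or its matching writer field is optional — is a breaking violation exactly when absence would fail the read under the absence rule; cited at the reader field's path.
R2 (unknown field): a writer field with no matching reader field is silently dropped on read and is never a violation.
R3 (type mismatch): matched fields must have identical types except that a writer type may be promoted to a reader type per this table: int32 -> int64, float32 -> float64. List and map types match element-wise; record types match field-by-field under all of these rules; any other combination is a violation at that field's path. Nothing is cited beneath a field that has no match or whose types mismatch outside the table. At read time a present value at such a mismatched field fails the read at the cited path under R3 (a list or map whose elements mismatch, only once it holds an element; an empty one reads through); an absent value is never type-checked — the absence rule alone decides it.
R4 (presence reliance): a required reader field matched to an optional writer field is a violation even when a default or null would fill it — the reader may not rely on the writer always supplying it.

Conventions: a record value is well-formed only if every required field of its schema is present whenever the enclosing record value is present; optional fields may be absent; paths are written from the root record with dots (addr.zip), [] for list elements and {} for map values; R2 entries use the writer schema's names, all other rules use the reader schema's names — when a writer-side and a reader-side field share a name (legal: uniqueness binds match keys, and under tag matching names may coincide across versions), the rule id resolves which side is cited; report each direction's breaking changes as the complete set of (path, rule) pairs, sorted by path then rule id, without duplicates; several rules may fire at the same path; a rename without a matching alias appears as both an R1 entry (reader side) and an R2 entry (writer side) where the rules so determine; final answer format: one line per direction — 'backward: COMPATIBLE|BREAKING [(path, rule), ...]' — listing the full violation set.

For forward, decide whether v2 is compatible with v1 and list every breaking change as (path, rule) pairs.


forward: COMPATIBLE []

each type pair in Ticket: writer, then reader
forward pass over Ticket, reader schema v1, writer schema v2:
  scores: list<float32> -> list<float32>, writer optional; from scores
  retries: int32 -> int32, writer required; from retries
  latitude: float32 -> float32, writer optional; from factor
  zip: int32 -> int32, writer optional; from zip
  enabled: bool -> bool, writer required; from enabled
  writer field seq has no reader counterpart
  => forward: COMPATIBLE
the rest of the Ticket diff is inert for this question:
  renamed field latitude to factor in record Ticket (alias latitude declared on the renamed field) -> inert for the asked Ticket verdict: nothing fires
  added field seq to record Ticket: optional int64, tag 19 (in v2 it sits immediately before scores) -> inert for the asked Ticket verdict: nothing fires


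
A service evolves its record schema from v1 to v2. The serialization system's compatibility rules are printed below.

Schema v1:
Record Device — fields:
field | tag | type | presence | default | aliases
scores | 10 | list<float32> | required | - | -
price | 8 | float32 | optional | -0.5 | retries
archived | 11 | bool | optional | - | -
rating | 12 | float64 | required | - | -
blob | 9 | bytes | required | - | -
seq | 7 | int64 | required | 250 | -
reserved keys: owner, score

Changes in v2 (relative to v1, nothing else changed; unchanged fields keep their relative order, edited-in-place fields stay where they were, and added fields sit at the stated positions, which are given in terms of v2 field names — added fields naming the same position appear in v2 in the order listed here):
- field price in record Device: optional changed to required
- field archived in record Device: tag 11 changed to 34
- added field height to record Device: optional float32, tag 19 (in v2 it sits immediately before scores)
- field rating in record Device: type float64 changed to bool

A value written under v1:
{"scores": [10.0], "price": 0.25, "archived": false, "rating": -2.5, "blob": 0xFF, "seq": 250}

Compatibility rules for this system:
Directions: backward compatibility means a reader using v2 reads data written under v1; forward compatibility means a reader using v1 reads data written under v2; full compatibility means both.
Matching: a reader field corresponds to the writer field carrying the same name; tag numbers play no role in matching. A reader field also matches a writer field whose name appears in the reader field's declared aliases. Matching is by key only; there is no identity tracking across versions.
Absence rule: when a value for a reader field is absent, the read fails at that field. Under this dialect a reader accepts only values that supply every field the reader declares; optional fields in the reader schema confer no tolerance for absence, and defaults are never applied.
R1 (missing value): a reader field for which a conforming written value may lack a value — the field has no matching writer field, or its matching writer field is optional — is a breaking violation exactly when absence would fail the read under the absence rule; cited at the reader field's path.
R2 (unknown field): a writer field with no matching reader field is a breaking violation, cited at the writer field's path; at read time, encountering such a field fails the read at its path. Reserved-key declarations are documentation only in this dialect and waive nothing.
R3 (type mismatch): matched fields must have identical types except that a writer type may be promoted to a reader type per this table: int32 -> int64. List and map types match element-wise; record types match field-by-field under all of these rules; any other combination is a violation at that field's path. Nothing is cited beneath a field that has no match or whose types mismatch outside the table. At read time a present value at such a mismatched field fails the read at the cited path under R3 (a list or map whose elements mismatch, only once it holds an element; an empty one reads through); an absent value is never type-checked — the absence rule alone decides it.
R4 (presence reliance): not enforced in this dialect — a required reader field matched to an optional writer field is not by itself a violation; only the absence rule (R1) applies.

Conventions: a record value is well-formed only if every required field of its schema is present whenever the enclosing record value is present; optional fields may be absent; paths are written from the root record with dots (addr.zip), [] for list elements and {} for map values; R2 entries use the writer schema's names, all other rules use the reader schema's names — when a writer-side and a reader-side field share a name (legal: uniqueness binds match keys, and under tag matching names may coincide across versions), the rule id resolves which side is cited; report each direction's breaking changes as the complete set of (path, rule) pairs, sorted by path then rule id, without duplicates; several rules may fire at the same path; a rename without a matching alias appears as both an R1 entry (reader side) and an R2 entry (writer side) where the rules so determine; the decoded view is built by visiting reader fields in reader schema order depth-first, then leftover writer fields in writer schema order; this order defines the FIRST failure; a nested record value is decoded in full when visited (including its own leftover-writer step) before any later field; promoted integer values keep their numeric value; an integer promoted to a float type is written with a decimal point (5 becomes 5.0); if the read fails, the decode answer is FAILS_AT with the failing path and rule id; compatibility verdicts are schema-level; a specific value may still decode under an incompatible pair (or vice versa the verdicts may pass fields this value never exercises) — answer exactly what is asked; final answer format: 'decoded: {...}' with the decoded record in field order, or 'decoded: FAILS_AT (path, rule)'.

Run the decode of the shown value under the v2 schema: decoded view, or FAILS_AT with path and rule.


each type pair in Device: writer, then reader
migrating the Device value to v2:
  read fails at height under R1 (no fill)
  => FAILS_AT (height, R1)
remaining Device differences; none change what is asked:
  field price in record Device: optional changed to required -> matters for Device compatibility verdicts, not for this value's decode
  field archived in record Device: tag 11 changed to 34 -> inert under this dialect — no rule fires on Device and the result does not move
  field rating in record Device: type float64 changed to bool -> matters for Device compatibility verdicts, not for this value's decode

decoded: FAILS_AT (height, R1)


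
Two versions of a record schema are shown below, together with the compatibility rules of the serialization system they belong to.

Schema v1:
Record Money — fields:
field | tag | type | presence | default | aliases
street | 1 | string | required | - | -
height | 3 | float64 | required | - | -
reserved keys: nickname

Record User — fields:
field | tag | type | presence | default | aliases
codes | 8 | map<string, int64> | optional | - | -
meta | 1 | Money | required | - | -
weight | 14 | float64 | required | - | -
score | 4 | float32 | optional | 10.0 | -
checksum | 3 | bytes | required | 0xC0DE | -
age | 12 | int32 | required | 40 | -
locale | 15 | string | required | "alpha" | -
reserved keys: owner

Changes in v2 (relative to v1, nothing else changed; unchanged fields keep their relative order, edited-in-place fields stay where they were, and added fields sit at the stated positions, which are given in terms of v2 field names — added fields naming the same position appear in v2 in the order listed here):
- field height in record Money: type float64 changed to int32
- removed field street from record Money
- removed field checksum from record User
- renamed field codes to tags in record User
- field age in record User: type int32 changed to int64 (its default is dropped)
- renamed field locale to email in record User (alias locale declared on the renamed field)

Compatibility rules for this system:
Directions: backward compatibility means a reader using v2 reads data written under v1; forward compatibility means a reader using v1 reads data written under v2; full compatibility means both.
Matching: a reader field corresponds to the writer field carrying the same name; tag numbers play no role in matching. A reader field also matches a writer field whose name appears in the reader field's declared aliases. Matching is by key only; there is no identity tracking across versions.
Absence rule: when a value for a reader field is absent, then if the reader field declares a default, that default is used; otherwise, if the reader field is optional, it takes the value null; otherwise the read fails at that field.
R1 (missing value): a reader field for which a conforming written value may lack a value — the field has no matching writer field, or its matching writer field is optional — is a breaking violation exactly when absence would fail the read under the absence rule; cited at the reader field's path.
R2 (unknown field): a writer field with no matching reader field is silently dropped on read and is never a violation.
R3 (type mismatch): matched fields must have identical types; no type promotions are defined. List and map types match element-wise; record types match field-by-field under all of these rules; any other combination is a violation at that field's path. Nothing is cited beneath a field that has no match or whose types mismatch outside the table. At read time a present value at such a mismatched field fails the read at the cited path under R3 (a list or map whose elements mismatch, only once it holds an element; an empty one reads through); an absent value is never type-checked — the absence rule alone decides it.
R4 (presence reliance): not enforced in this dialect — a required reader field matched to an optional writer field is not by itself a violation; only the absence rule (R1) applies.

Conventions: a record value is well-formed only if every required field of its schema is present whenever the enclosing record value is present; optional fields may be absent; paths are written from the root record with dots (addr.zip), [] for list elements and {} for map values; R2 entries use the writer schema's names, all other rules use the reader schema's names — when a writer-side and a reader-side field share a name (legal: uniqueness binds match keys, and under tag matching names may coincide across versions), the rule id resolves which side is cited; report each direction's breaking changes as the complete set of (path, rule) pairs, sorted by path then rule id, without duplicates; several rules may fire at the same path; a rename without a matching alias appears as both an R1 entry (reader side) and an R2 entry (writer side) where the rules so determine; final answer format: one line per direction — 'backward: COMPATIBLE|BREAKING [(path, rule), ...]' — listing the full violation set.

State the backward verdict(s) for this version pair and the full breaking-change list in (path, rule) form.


each type pair in User: writer, then reader
checking backward for User: reader v2 against writer v1:
  tags has no writer counterpart
  meta: paired with writer meta (Money -> Money; writer required)
  weight: paired with writer weight (float64 -> float64; writer required)
  score: paired with writer score (float32 -> float32; writer optional)
  age: paired with writer age (int32 -> int64; writer required)
  email: paired with writer locale (string -> string; writer required)
  writer field codes has no reader counterpart
  writer field checksum has no reader counterpart
  meta.height: paired with writer meta.height (float64 -> int32; writer required)
  writer field meta.street has no reader counterpart
  R3 fires at age
  R3 fires at meta.height
  => backward verdict for User: BREAKING, 2 violation(s)
remaining User differences; none change what is asked:
  removed field street from record Money -> affects forward compatibility only, which is not asked
  removed field checksum from record User -> triggers nothing under User's printed rules — same verdict
  renamed field codes to tags in record User -> triggers nothing under User's printed rules — same verdict
  renamed field locale to email in record User (alias locale declared on the renamed field) -> triggers nothing under User's printed rules — same verdict

backward: BREAKING [(age, R3), (meta.height, R3)]


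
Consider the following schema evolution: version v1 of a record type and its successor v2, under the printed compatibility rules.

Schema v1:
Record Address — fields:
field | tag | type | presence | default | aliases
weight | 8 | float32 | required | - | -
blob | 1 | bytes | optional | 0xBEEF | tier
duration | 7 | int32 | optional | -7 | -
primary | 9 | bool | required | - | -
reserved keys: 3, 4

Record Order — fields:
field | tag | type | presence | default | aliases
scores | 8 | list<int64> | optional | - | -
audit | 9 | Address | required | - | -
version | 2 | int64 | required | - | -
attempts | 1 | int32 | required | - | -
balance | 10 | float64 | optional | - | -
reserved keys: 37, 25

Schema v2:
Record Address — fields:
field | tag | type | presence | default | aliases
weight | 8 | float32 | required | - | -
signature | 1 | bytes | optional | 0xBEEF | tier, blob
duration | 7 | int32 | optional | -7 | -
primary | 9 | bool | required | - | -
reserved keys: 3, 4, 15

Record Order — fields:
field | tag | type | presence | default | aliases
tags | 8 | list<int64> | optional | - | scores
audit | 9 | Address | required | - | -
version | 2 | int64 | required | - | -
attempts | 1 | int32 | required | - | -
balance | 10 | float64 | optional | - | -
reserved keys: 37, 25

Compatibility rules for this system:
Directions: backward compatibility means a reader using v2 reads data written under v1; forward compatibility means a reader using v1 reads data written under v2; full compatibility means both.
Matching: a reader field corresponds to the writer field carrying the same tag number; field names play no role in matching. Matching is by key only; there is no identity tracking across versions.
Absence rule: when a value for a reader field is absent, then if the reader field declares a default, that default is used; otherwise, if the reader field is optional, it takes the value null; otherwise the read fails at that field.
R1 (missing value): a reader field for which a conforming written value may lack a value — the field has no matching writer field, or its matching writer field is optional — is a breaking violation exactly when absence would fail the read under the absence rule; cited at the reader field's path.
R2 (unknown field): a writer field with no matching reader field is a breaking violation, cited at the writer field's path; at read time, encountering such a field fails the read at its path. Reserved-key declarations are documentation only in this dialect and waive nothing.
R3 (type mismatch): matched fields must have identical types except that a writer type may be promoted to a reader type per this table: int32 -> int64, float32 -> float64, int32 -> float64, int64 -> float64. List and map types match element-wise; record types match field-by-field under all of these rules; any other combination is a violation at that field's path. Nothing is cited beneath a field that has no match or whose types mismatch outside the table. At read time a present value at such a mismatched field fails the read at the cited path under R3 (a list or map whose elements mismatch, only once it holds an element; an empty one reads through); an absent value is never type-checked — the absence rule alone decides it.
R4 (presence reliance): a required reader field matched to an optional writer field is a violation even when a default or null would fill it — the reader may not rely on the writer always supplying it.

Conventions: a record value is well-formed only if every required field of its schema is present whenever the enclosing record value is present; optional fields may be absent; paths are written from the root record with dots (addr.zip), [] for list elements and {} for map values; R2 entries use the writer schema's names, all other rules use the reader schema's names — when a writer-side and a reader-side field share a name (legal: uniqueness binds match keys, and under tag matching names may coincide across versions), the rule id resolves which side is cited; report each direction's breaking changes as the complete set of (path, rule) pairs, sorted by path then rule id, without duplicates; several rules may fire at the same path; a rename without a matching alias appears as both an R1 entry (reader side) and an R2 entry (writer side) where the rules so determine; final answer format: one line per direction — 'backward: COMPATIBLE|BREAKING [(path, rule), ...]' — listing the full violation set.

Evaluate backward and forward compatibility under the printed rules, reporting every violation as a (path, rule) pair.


backward: COMPATIBLE []; forward: COMPATIBLE []

arrows below run writer -> reader for Order
backward pass over Order, reader schema v2, writer schema v1:
  list<int64> -> list<int64>, writer optional: tags aligns to scores
  Address -> Address, writer required: audit aligns to audit
  int64 -> int64, writer required: version aligns to version
  int32 -> int32, writer required: attempts aligns to attempts
  float64 -> float64, writer optional: balance aligns to balance
  float32 -> float32, writer required: audit.weight aligns to audit.weight
  bytes -> bytes, writer optional: audit.signature aligns to audit.blob
  int32 -> int32, writer optional: audit.duration aligns to audit.duration
  bool -> bool, writer required: audit.primary aligns to audit.primary
  => no violations; backward on Order: COMPATIBLE
forward pass over Order, reader schema v1, writer schema v2:
  list<int64> -> list<int64>, writer optional: scores aligns to tags
  Address -> Address, writer required: audit aligns to audit
  int64 -> int64, writer required: version aligns to version
  int32 -> int32, writer required: attempts aligns to attempts
  float64 -> float64, writer optional: balance aligns to balance
  float32 -> float32, writer required: audit.weight aligns to audit.weight
  bytes -> bytes, writer optional: audit.blob aligns to audit.signature
  int32 -> int32, writer optional: audit.duration aligns to audit.duration
  bool -> bool, writer required: audit.primary aligns to audit.primary
  => no violations; forward on Order: COMPATIBLE


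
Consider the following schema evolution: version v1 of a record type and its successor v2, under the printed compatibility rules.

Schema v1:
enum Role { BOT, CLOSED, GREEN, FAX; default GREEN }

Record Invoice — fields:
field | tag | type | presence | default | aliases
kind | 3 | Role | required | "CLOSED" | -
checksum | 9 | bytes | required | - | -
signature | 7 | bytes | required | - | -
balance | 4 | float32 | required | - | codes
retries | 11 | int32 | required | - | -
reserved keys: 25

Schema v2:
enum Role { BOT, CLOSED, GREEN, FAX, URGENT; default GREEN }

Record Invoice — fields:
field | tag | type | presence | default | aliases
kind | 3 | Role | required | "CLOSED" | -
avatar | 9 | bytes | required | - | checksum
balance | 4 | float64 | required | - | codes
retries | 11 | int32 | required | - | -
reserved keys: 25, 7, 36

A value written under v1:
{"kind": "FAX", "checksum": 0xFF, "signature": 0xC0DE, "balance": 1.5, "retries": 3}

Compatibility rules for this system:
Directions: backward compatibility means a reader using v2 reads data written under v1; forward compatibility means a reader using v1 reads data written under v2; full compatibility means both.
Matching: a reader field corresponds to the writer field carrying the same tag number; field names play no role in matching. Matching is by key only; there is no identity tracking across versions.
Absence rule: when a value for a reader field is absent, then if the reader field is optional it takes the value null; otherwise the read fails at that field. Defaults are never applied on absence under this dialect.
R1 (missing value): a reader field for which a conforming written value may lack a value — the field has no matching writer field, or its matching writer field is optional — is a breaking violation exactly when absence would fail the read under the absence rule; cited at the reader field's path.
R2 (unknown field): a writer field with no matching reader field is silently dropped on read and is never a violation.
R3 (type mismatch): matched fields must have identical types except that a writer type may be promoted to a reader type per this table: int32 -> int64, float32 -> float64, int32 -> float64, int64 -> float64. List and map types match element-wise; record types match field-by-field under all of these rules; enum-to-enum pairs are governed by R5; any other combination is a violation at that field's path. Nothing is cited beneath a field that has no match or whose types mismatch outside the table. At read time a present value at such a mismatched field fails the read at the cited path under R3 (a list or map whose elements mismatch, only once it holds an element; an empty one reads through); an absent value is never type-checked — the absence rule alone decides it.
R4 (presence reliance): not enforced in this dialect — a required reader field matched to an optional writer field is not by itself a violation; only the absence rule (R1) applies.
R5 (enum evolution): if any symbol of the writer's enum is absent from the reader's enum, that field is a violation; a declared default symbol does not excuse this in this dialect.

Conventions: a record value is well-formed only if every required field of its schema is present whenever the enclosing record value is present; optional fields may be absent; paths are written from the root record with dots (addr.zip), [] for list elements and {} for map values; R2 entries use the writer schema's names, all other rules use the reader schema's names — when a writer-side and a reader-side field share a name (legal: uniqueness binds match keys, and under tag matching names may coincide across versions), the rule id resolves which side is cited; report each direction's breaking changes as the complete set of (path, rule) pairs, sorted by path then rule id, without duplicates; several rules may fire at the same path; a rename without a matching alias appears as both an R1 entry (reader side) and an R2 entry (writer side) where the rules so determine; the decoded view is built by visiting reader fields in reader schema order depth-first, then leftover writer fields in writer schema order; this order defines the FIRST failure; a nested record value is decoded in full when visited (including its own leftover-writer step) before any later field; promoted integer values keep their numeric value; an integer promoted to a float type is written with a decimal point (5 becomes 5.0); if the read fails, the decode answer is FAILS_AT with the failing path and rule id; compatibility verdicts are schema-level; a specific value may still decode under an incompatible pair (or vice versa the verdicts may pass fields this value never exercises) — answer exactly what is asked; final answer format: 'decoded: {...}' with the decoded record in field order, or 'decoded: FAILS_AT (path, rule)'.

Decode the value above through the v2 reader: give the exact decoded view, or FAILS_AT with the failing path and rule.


decoded: {"kind": "FAX", "avatar": 0xFF, "balance": 1.5, "retries": 3}

arrows below run writer -> reader for Invoice
decode (reader v2):
  kind := "FAX"
  avatar := 0xFF (from writer checksum)
  balance := 1.5 (float32 -> float64)
  retries := 3
  writer signature: no reader field; dropped
  => decoded: {"kind": "FAX", "avatar": 0xFF, "balance": 1.5, "retries": 3}
diffs on Invoice not affecting the asked answer:
  enum Role (field kind in record Invoice): symbol URGENT added -> schema-level compatibility only; this Invoice value's decode is unchanged
  field balance in record Invoice: type float32 changed to float64 -> schema-level compatibility only; this Invoice value's decode is unchanged
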